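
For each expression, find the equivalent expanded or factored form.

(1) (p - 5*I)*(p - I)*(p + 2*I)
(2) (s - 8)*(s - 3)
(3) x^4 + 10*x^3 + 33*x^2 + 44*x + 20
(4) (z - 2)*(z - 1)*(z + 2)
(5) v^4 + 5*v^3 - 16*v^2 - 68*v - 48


(1) = p^3 - 4*I*p^2 + 7*p - 10*I
(2) = s^2 - 11*s + 24
(3) = (x + 1)*(x + 2)^2*(x + 5)
(4) = z^3 - z^2 - 4*z + 4
(5) = (v - 4)*(v + 1)*(v + 2)*(v + 6)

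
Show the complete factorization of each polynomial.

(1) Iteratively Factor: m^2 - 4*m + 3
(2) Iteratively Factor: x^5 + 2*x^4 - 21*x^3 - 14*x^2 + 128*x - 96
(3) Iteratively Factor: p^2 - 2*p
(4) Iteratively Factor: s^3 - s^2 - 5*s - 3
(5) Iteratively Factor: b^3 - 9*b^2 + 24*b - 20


(1) = (m - 3)*(m - 1)
(2) = (x - 3)*(x^4 + 5*x^3 - 6*x^2 - 32*x + 32) = (x - 3)*(x - 1)*(x^3 + 6*x^2 - 32) = (x - 3)*(x - 1)*(x + 4)*(x^2 + 2*x - 8) = (x - 3)*(x - 1)*(x + 4)^2*(x - 2)
(3) = (p)*(p - 2)
(4) = (s - 3)*(s^2 + 2*s + 1) = (s - 3)*(s + 1)*(s + 1)
(5) = (b - 2)*(b^2 - 7*b + 10) = (b - 2)^2*(b - 5)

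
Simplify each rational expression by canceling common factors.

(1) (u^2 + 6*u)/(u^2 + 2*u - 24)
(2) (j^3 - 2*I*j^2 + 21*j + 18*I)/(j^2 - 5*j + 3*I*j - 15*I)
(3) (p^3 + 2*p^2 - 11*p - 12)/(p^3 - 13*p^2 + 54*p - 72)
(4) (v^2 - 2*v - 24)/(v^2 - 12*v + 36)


(1) = u/(u - 4)
(2) = (j^2 - 5*I*j + 6)/(j - 5)
(3) = (p^2 + 5*p + 4)/(p^2 - 10*p + 24)
(4) = (v + 4)/(v - 6)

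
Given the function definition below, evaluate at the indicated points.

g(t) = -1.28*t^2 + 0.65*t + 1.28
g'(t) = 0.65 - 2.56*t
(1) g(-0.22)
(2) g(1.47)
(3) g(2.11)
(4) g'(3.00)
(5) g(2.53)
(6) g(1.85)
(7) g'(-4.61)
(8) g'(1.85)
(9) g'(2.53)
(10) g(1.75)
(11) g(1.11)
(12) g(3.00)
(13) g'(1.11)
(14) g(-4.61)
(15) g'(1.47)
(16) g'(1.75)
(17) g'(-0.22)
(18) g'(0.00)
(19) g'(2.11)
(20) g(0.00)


(1) = 1.08
(2) = -0.53
(3) = -3.05
(4) = -7.03
(5) = -5.27
(6) = -1.90
(7) = 12.45
(8) = -4.09
(9) = -5.83
(10) = -1.50
(11) = 0.42
(12) = -8.29
(13) = -2.19
(14) = -28.92
(15) = -3.11
(16) = -3.83
(17) = 1.21
(18) = 0.65
(19) = -4.75
(20) = 1.28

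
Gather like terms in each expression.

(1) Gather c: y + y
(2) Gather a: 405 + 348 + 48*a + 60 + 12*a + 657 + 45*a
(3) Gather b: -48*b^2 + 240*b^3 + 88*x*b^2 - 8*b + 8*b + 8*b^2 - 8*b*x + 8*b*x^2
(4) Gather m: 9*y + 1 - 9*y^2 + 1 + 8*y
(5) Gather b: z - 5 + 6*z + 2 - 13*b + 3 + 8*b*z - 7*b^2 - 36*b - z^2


(1) = 2*y
(2) = 105*a + 1470
(3) = 240*b^3 + b^2*(88*x - 40) + b*(8*x^2 - 8*x)
(4) = -9*y^2 + 17*y + 2
(5) = -7*b^2 + b*(8*z - 49) - z^2 + 7*z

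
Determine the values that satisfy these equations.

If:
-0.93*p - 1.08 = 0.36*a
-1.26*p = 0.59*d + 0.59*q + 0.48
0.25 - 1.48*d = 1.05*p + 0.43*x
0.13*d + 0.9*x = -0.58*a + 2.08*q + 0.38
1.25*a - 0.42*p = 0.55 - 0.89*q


Then:
a = -0.90
d = -0.58
p = -0.81
q = 1.50
x = 4.55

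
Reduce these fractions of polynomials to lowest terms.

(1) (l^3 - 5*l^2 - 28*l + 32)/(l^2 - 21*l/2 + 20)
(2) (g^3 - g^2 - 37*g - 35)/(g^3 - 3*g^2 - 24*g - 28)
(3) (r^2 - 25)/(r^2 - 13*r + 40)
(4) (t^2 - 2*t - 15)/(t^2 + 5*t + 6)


(1) = (2*l^2 + 6*l - 8)/(2*l - 5)
(2) = (g^2 + 6*g + 5)/(g^2 + 4*g + 4)
(3) = (r + 5)/(r - 8)
(4) = (t - 5)/(t + 2)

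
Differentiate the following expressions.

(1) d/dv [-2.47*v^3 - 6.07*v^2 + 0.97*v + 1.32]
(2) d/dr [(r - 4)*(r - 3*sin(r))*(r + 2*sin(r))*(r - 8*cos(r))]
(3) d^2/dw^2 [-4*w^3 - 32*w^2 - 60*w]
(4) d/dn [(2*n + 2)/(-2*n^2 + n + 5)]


(1) = -7.41*v^2 - 12.14*v + 0.97
(2) = (4 - r)*(r + 2*sin(r))*(r - 8*cos(r))*(3*cos(r) - 1) + (r - 4)*(r - 3*sin(r))*(r + 2*sin(r))*(8*sin(r) + 1) + (r - 4)*(r - 3*sin(r))*(r - 8*cos(r))*(2*cos(r) + 1) + (r - 3*sin(r))*(r + 2*sin(r))*(r - 8*cos(r))
(3) = -24*w - 64
(4) = 2*(-2*n^2 + n + (n + 1)*(4*n - 1) + 5)/(-2*n^2 + n + 5)^2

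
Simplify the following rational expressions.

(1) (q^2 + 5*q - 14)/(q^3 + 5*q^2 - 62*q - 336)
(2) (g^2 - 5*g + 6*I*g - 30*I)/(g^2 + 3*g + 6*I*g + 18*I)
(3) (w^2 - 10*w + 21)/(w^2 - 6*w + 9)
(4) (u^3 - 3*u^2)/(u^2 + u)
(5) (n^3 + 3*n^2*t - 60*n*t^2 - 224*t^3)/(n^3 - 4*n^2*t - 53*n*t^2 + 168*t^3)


(1) = (q - 2)/(q^2 - 2*q - 48)
(2) = (g - 5)/(g + 3)
(3) = (w - 7)/(w - 3)
(4) = (u^2 - 3*u)/(u + 1)
(5) = (-n - 4*t)/(-n + 3*t)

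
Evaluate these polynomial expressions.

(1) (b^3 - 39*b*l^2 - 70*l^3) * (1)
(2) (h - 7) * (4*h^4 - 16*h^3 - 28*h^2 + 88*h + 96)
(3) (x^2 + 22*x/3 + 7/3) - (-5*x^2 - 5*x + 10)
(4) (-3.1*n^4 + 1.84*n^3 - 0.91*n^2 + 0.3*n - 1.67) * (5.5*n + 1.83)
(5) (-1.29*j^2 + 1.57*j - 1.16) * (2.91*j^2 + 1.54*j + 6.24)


(1) = b^3 - 39*b*l^2 - 70*l^3
(2) = 4*h^5 - 44*h^4 + 84*h^3 + 284*h^2 - 520*h - 672
(3) = 6*x^2 + 37*x/3 - 23/3
(4) = -17.05*n^5 + 4.447*n^4 - 1.6378*n^3 - 0.0153*n^2 - 8.636*n - 3.0561
(5) = -3.7539*j^4 + 2.5821*j^3 - 9.0074*j^2 + 8.0104*j - 7.2384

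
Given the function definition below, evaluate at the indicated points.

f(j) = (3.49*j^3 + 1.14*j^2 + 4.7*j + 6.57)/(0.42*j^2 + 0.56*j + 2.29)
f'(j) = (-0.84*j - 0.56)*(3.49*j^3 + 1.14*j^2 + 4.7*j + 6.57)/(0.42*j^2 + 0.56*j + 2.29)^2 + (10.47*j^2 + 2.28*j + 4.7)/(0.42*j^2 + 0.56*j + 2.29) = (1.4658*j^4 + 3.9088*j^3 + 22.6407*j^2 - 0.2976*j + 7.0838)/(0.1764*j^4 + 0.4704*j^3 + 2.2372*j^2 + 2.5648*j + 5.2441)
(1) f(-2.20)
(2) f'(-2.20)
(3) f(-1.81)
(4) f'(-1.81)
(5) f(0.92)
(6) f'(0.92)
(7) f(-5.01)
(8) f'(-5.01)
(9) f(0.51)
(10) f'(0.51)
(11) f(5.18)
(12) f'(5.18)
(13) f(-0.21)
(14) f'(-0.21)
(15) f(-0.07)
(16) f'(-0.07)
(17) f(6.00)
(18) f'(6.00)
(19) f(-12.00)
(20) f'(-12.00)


(1) = -11.46
(2) = 11.52
(3) = -7.12
(4) = 10.57
(5) = 4.61
(6) = 3.01
(7) = -42.61
(8) = 10.03
(9) = 3.62
(10) = 1.86
(11) = 33.21
(12) = 8.16
(13) = 2.56
(14) = 1.69
(15) = 2.77
(16) = 1.42
(17) = 39.94
(18) = 8.26
(19) = -105.56
(20) = 8.57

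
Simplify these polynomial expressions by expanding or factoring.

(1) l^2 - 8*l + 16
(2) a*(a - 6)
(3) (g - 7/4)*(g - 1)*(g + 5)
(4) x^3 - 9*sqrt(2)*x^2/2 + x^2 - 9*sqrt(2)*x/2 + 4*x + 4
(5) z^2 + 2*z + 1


(1) = (l - 4)^2
(2) = a^2 - 6*a
(3) = g^3 + 9*g^2/4 - 12*g + 35/4
(4) = (x + 1)*(x - 4*sqrt(2))*(x - sqrt(2)/2)
(5) = (z + 1)^2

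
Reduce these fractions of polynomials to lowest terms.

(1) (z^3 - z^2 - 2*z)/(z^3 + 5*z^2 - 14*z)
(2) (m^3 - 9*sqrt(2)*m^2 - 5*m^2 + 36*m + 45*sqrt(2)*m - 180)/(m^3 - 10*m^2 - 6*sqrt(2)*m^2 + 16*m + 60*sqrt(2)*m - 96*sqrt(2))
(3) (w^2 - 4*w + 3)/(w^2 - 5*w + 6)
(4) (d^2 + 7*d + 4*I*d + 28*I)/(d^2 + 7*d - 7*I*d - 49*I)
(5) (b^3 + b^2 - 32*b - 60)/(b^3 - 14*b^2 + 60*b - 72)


(1) = (z + 1)/(z + 7)
(2) = (m^2 + m*(-5 - 3*sqrt(2)) + 15*sqrt(2))/(m^2 - 10*m + 16)
(3) = (w - 1)/(w - 2)
(4) = (d + 4*I)/(d - 7*I)
(5) = (b^2 + 7*b + 10)/(b^2 - 8*b + 12)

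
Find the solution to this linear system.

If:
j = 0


Then:
j = 0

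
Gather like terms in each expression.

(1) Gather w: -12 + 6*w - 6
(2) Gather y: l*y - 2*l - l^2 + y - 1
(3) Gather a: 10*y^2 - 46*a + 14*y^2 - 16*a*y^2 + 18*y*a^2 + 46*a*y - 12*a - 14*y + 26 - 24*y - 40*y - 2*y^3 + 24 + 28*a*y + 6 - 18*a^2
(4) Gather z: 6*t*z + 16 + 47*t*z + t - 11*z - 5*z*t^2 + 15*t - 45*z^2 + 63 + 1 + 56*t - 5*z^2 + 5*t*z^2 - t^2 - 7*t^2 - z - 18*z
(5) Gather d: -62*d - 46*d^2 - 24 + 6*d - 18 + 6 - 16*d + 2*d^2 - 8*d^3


(1) = 6*w - 18
(2) = -l^2 - 2*l + y*(l + 1) - 1
(3) = a^2*(18*y - 18) + a*(-16*y^2 + 74*y - 58) - 2*y^3 + 24*y^2 - 78*y + 56
(4) = -8*t^2 + 72*t + z^2*(5*t - 50) + z*(-5*t^2 + 53*t - 30) + 80
(5) = -8*d^3 - 44*d^2 - 72*d - 36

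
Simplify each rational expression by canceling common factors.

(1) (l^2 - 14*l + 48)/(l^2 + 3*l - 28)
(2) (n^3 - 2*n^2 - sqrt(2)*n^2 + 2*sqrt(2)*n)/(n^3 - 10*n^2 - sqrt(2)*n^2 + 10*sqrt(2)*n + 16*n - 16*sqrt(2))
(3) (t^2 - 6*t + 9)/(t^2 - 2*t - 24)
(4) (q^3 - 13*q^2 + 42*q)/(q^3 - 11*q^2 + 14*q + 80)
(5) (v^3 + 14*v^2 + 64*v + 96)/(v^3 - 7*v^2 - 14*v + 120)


(1) = (l^2 - 14*l + 48)/(l^2 + 3*l - 28)
(2) = n/(n - 8)
(3) = (t^2 - 6*t + 9)/(t^2 - 2*t - 24)
(4) = (q^3 - 13*q^2 + 42*q)/(q^3 - 11*q^2 + 14*q + 80)
(5) = (v^2 + 10*v + 24)/(v^2 - 11*v + 30)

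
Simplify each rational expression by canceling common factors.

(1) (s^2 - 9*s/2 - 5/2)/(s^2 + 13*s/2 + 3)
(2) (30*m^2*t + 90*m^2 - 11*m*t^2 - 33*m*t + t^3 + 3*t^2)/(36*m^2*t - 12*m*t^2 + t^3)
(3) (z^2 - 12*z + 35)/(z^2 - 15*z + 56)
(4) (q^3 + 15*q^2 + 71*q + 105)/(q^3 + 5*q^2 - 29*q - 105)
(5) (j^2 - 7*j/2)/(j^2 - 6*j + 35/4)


(1) = (s - 5)/(s + 6)
(2) = (-5*m*t - 15*m + t^2 + 3*t)/(-6*m*t + t^2)
(3) = (z - 5)/(z - 8)
(4) = (q + 5)/(q - 5)
(5) = 2*j/(2*j - 5)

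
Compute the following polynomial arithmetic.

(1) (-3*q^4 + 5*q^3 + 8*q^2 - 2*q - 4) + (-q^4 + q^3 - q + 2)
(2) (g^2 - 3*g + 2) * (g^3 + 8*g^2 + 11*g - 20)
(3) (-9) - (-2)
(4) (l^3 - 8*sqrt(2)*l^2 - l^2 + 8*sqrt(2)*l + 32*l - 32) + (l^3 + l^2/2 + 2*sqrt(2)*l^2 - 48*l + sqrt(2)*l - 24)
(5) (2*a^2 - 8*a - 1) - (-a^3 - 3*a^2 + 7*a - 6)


(1) = -4*q^4 + 6*q^3 + 8*q^2 - 3*q - 2
(2) = g^5 + 5*g^4 - 11*g^3 - 37*g^2 + 82*g - 40
(3) = -7
(4) = 2*l^3 - 6*sqrt(2)*l^2 - l^2/2 - 16*l + 9*sqrt(2)*l - 56
(5) = a^3 + 5*a^2 - 15*a + 5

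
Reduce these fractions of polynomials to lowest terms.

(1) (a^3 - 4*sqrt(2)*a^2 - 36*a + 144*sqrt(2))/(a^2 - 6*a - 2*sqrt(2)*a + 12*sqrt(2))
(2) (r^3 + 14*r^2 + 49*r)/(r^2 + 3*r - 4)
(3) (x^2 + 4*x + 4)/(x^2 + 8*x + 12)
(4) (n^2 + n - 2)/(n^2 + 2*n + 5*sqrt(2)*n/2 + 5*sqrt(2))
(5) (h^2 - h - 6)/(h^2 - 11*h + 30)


(1) = (a^2 + a*(6 - 4*sqrt(2)) - 24*sqrt(2))/(a - 2*sqrt(2))
(2) = (r^3 + 14*r^2 + 49*r)/(r^2 + 3*r - 4)
(3) = (x + 2)/(x + 6)
(4) = (2*n - 2)/(2*n + 5*sqrt(2))
(5) = (h^2 - h - 6)/(h^2 - 11*h + 30)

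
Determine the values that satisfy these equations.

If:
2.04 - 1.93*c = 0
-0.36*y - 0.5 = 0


Then:
c = 1.06
y = -1.39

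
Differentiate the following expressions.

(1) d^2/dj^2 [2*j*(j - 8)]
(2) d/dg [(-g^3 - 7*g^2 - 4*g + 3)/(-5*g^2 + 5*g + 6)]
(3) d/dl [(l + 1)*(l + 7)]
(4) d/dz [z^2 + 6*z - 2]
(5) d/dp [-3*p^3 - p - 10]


(1) = 4
(2) = (5*g^4 - 10*g^3 - 73*g^2 - 54*g - 39)/(25*g^4 - 50*g^3 - 35*g^2 + 60*g + 36)
(3) = 2*l + 8
(4) = 2*z + 6
(5) = -9*p^2 - 1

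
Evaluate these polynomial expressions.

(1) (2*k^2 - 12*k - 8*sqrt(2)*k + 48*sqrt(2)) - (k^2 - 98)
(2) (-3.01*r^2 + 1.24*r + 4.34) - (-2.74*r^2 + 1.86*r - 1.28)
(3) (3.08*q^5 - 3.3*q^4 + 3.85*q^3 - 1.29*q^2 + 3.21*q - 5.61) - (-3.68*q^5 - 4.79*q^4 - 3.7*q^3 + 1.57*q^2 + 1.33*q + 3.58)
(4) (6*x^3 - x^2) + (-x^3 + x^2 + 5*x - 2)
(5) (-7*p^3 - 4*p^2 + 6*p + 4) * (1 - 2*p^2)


(1) = k^2 - 12*k - 8*sqrt(2)*k + 48*sqrt(2) + 98
(2) = -0.27*r^2 - 0.62*r + 5.62
(3) = 6.76*q^5 + 1.49*q^4 + 7.55*q^3 - 2.86*q^2 + 1.88*q - 9.19
(4) = 5*x^3 + 5*x - 2
(5) = 14*p^5 + 8*p^4 - 19*p^3 - 12*p^2 + 6*p + 4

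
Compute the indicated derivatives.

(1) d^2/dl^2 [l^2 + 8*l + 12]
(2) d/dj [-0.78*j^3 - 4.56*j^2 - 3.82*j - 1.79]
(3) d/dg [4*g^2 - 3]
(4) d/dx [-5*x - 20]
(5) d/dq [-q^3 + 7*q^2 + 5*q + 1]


(1) = 2
(2) = -2.34*j^2 - 9.12*j - 3.82
(3) = 8*g
(4) = -5
(5) = -3*q^2 + 14*q + 5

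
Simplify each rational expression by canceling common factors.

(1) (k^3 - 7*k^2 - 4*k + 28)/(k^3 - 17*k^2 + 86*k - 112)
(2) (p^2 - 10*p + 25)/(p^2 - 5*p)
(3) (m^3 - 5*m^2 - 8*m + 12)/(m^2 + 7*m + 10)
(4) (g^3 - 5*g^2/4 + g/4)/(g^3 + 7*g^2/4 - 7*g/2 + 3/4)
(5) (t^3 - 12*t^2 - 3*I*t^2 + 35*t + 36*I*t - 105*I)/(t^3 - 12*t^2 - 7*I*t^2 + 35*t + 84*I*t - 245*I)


(1) = (k + 2)/(k - 8)
(2) = (p - 5)/p
(3) = (m^2 - 7*m + 6)/(m + 5)
(4) = g/(g + 3)
(5) = (t - 3*I)/(t - 7*I)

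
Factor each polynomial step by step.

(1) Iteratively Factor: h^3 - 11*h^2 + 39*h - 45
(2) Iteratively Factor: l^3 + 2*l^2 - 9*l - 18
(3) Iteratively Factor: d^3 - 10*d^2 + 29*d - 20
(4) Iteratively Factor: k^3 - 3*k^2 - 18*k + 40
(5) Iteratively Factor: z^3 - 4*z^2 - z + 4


(1) = (h - 3)*(h^2 - 8*h + 15) = (h - 5)*(h - 3)*(h - 3)
(2) = (l + 2)*(l^2 - 9) = (l + 2)*(l + 3)*(l - 3)
(3) = (d - 5)*(d^2 - 5*d + 4) = (d - 5)*(d - 4)*(d - 1)
(4) = (k - 2)*(k^2 - k - 20) = (k - 2)*(k + 4)*(k - 5)
(5) = (z - 1)*(z^2 - 3*z - 4) = (z - 1)*(z + 1)*(z - 4)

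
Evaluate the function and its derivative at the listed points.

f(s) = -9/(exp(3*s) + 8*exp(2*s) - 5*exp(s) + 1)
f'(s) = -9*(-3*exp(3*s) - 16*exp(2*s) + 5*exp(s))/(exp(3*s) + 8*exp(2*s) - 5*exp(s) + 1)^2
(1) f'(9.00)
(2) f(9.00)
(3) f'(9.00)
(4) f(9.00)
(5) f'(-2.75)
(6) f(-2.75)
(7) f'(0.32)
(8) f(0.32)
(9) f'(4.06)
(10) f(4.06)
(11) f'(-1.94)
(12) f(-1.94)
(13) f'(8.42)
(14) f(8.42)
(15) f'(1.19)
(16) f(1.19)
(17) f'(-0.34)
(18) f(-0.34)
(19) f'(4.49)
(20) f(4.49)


(1) = 0.00
(2) = -0.00
(3) = 0.00
(4) = -0.00
(5) = -4.48
(6) = -12.62
(7) = 1.99
(8) = -0.76
(9) = 0.00
(10) = -0.00
(11) = -16.88
(12) = -20.02
(13) = 0.00
(14) = -0.00
(15) = 0.21
(16) = -0.08
(17) = 14.73
(18) = -4.85
(19) = 0.00
(20) = -0.00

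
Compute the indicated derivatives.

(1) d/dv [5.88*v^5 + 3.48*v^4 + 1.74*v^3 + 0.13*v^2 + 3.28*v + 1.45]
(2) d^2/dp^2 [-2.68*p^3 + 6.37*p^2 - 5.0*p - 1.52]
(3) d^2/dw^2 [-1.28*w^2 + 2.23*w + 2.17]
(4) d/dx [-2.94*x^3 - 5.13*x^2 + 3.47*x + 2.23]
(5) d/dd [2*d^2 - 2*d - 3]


(1) = 29.4*v^4 + 13.92*v^3 + 5.22*v^2 + 0.26*v + 3.28
(2) = 12.74 - 16.08*p
(3) = -2.56000000000000
(4) = -8.82*x^2 - 10.26*x + 3.47
(5) = 4*d - 2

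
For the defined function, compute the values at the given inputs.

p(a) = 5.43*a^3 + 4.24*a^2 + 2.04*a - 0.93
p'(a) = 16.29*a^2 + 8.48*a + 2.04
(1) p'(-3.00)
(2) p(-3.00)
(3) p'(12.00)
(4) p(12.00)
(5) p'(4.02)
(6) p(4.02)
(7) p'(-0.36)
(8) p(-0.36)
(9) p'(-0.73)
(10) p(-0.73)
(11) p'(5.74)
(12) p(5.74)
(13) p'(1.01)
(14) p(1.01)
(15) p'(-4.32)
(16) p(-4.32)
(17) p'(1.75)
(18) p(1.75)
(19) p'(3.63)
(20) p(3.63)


(1) = 123.21
(2) = -115.50
(3) = 2449.56
(4) = 10017.15
(5) = 299.38
(6) = 428.55
(7) = 1.10
(8) = -1.37
(9) = 4.53
(10) = -2.27
(11) = 587.43
(12) = 1177.39
(13) = 27.22
(14) = 11.05
(15) = 269.42
(16) = -368.39
(17) = 66.77
(18) = 44.73
(19) = 247.47
(20) = 322.07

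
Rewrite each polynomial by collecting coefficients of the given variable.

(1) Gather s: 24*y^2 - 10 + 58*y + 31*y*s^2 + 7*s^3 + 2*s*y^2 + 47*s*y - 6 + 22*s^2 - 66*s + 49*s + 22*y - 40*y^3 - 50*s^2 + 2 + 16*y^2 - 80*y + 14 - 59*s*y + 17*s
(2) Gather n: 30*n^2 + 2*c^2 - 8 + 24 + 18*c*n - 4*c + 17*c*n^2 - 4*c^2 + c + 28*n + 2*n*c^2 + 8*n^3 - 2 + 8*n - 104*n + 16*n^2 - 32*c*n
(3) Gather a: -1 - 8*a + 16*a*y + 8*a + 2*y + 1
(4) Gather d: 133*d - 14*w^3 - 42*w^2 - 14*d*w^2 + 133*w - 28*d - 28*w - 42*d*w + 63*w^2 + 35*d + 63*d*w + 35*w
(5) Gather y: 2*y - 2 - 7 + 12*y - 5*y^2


(1) = 7*s^3 + s^2*(31*y - 28) + s*(2*y^2 - 12*y) - 40*y^3 + 40*y^2
(2) = -2*c^2 - 3*c + 8*n^3 + n^2*(17*c + 46) + n*(2*c^2 - 14*c - 68) + 14
(3) = 16*a*y + 2*y
(4) = d*(-14*w^2 + 21*w + 140) - 14*w^3 + 21*w^2 + 140*w
(5) = -5*y^2 + 14*y - 9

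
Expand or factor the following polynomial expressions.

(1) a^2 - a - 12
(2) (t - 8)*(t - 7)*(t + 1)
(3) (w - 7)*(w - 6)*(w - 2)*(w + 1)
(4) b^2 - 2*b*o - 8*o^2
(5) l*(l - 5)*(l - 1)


(1) = (a - 4)*(a + 3)
(2) = t^3 - 14*t^2 + 41*t + 56
(3) = w^4 - 14*w^3 + 53*w^2 - 16*w - 84
(4) = (b - 4*o)*(b + 2*o)
(5) = l^3 - 6*l^2 + 5*l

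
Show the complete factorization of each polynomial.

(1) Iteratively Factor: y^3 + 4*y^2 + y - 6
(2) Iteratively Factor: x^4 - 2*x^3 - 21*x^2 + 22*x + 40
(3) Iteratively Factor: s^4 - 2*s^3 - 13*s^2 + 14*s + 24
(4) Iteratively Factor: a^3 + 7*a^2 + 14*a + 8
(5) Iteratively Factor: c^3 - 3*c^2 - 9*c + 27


(1) = (y - 1)*(y^2 + 5*y + 6) = (y - 1)*(y + 2)*(y + 3)
(2) = (x - 2)*(x^3 - 21*x - 20) = (x - 2)*(x + 1)*(x^2 - x - 20) = (x - 2)*(x + 1)*(x + 4)*(x - 5)
(3) = (s + 1)*(s^3 - 3*s^2 - 10*s + 24) = (s + 1)*(s + 3)*(s^2 - 6*s + 8) = (s - 2)*(s + 1)*(s + 3)*(s - 4)
(4) = (a + 1)*(a^2 + 6*a + 8) = (a + 1)*(a + 2)*(a + 4)
(5) = (c - 3)*(c^2 - 9) = (c - 3)*(c + 3)*(c - 3)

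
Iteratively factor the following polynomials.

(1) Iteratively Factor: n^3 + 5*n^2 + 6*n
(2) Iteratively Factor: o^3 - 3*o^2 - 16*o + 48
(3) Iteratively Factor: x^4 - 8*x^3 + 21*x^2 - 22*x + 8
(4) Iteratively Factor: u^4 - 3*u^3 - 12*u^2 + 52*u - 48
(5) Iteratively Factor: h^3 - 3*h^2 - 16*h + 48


(1) = (n + 3)*(n^2 + 2*n) = n*(n + 3)*(n + 2)
(2) = (o + 4)*(o^2 - 7*o + 12) = (o - 3)*(o + 4)*(o - 4)
(3) = (x - 2)*(x^3 - 6*x^2 + 9*x - 4) = (x - 2)*(x - 1)*(x^2 - 5*x + 4) = (x - 2)*(x - 1)^2*(x - 4)
(4) = (u + 4)*(u^3 - 7*u^2 + 16*u - 12) = (u - 2)*(u + 4)*(u^2 - 5*u + 6) = (u - 2)^2*(u + 4)*(u - 3)
(5) = (h + 4)*(h^2 - 7*h + 12) = (h - 4)*(h + 4)*(h - 3)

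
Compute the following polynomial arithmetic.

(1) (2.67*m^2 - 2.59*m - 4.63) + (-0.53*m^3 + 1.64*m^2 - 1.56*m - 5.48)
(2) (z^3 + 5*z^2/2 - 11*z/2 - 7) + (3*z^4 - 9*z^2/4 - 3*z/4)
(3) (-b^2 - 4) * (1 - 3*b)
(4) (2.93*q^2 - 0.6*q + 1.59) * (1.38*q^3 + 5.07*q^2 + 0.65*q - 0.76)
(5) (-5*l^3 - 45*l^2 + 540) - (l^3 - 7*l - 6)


(1) = -0.53*m^3 + 4.31*m^2 - 4.15*m - 10.11
(2) = 3*z^4 + z^3 + z^2/4 - 25*z/4 - 7
(3) = 3*b^3 - b^2 + 12*b - 4
(4) = 4.0434*q^5 + 14.0271*q^4 + 1.0567*q^3 + 5.4445*q^2 + 1.4895*q - 1.2084
(5) = -6*l^3 - 45*l^2 + 7*l + 546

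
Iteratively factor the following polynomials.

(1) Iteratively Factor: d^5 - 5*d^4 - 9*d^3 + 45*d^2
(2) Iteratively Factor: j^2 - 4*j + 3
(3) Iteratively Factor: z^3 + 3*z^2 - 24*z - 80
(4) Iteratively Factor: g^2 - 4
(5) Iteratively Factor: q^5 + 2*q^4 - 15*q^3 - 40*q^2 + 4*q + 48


(1) = (d)*(d^4 - 5*d^3 - 9*d^2 + 45*d) = d*(d - 3)*(d^3 - 2*d^2 - 15*d) = d*(d - 3)*(d + 3)*(d^2 - 5*d) = d*(d - 5)*(d - 3)*(d + 3)*(d)
(2) = (j - 1)*(j - 3)
(3) = (z + 4)*(z^2 - z - 20) = (z - 5)*(z + 4)*(z + 4)
(4) = (g - 2)*(g + 2)
(5) = (q - 4)*(q^4 + 6*q^3 + 9*q^2 - 4*q - 12) = (q - 4)*(q + 3)*(q^3 + 3*q^2 - 4) = (q - 4)*(q + 2)*(q + 3)*(q^2 + q - 2) = (q - 4)*(q + 2)^2*(q + 3)*(q - 1)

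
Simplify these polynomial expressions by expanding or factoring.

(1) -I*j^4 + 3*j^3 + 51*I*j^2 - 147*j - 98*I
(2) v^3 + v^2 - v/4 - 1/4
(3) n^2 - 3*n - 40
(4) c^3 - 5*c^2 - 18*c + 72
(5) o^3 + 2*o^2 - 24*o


(1) = (j - 7)*(j + 7)*(j + 2*I)*(-I*j + 1)
(2) = (v - 1/2)*(v + 1/2)*(v + 1)
(3) = (n - 8)*(n + 5)
(4) = (c - 6)*(c - 3)*(c + 4)
(5) = o*(o - 4)*(o + 6)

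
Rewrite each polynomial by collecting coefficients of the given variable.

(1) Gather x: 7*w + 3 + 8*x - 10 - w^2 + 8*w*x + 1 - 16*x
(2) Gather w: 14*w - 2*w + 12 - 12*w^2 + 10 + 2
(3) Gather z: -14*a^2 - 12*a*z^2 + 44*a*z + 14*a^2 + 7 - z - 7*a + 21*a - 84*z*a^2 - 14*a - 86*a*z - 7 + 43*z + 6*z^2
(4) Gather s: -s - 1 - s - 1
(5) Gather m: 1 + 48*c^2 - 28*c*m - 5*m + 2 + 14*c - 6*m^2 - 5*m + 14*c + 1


(1) = -w^2 + 7*w + x*(8*w - 8) - 6
(2) = -12*w^2 + 12*w + 24
(3) = z^2*(6 - 12*a) + z*(-84*a^2 - 42*a + 42)
(4) = -2*s - 2
(5) = 48*c^2 + 28*c - 6*m^2 + m*(-28*c - 10) + 4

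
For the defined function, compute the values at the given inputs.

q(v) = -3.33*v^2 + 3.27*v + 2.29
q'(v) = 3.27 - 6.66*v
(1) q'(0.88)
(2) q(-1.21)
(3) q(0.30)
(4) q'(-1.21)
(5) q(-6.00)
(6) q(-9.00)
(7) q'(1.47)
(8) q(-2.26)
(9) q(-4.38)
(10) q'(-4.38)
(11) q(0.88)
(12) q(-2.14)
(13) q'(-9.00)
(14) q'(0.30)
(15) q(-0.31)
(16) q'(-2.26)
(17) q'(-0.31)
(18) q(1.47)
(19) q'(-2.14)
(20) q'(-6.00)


(1) = -2.59
(2) = -6.54
(3) = 2.97
(4) = 11.33
(5) = -137.21
(6) = -296.87
(7) = -6.52
(8) = -22.11
(9) = -75.92
(10) = 32.44
(11) = 2.59
(12) = -19.96
(13) = 63.21
(14) = 1.27
(15) = 0.96
(16) = 18.32
(17) = 5.33
(18) = -0.10
(19) = 17.52
(20) = 43.23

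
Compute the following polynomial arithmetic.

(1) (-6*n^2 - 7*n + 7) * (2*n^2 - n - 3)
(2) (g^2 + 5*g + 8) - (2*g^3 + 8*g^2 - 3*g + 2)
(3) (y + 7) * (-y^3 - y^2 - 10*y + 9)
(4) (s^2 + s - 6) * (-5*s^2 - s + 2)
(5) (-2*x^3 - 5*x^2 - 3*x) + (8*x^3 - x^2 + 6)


(1) = -12*n^4 - 8*n^3 + 39*n^2 + 14*n - 21
(2) = -2*g^3 - 7*g^2 + 8*g + 6
(3) = -y^4 - 8*y^3 - 17*y^2 - 61*y + 63
(4) = -5*s^4 - 6*s^3 + 31*s^2 + 8*s - 12
(5) = 6*x^3 - 6*x^2 - 3*x + 6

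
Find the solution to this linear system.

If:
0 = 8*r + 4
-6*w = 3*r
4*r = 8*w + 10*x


Then:
r = -1/2
w = 1/4
x = -2/5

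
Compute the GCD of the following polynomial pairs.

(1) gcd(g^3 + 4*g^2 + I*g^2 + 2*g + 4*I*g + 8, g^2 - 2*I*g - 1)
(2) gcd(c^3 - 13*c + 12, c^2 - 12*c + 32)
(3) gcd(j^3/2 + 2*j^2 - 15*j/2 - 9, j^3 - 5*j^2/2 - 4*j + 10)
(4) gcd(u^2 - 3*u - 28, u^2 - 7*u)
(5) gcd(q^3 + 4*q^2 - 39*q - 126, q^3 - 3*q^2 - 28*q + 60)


(1) = g - I
(2) = 1
(3) = gcd((j/2 + 1/2)*(j - 3)*(j + 6), (j - 5/2)*(j - 2)*(j + 2)) = 1
(4) = u - 7
(5) = q - 6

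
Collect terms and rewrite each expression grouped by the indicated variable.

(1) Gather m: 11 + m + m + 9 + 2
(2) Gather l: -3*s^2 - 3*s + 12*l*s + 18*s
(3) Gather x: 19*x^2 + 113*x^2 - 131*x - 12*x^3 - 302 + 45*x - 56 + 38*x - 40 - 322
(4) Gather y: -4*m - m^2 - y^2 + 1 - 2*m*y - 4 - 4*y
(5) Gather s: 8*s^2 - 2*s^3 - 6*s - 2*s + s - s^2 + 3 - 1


(1) = 2*m + 22
(2) = 12*l*s - 3*s^2 + 15*s
(3) = -12*x^3 + 132*x^2 - 48*x - 720
(4) = -m^2 - 4*m - y^2 + y*(-2*m - 4) - 3
(5) = -2*s^3 + 7*s^2 - 7*s + 2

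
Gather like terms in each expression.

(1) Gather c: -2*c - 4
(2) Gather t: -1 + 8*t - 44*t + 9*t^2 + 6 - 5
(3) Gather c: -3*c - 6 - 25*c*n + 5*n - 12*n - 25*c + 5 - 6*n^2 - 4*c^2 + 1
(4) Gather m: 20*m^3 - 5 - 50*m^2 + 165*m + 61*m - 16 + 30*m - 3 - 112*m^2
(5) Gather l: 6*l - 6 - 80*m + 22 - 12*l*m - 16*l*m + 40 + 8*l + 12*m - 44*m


(1) = -2*c - 4
(2) = 9*t^2 - 36*t
(3) = -4*c^2 + c*(-25*n - 28) - 6*n^2 - 7*n
(4) = 20*m^3 - 162*m^2 + 256*m - 24
(5) = l*(14 - 28*m) - 112*m + 56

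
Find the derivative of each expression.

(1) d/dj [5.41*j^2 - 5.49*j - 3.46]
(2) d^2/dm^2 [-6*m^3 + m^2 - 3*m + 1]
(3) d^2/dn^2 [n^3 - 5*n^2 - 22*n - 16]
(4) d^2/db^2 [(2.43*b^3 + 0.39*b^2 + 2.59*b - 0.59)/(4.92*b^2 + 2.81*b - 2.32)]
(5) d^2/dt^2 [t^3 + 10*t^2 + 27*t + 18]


(1) = 10.82*j - 5.49
(2) = 2 - 36*m
(3) = 6*n - 10
(4) = (208.454526*b^3 - 154.030896*b^2 + 206.91396*b + 15.181338)/(119.095488*b^6 + 204.059952*b^5 - 51.930108*b^4 - 170.258743*b^3 + 24.487368*b^2 + 45.373632*b - 12.487168)
(5) = 6*t + 20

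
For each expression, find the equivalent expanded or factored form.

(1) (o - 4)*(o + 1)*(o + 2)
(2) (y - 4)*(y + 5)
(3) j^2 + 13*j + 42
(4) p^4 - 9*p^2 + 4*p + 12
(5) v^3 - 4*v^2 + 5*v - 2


(1) = o^3 - o^2 - 10*o - 8
(2) = y^2 + y - 20
(3) = (j + 6)*(j + 7)
(4) = (p - 2)^2*(p + 1)*(p + 3)
(5) = (v - 2)*(v - 1)^2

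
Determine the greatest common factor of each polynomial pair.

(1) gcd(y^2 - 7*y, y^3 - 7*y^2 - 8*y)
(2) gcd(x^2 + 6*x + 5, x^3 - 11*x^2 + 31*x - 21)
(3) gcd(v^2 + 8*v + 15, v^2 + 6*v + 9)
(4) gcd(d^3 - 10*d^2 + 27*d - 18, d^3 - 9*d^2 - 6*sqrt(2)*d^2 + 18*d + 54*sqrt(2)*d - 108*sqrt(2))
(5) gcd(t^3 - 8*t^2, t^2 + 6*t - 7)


(1) = y
(2) = 1
(3) = gcd((v + 3)*(v + 5), (v + 3)^2) = v + 3
(4) = gcd((d - 6)*(d - 3)*(d - 1), (d - 6)*(d - 3)*(d - 6*sqrt(2))) = d^2 - 9*d + 18
(5) = gcd(t^2*(t - 8), (t - 1)*(t + 7)) = 1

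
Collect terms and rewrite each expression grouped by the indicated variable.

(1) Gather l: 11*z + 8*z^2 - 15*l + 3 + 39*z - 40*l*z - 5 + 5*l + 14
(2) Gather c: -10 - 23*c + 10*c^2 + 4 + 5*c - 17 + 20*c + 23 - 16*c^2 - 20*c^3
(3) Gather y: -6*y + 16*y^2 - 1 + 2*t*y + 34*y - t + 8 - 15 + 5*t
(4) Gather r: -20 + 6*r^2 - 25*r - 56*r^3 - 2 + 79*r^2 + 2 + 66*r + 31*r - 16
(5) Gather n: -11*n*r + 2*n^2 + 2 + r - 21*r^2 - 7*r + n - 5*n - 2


(1) = l*(-40*z - 10) + 8*z^2 + 50*z + 12
(2) = -20*c^3 - 6*c^2 + 2*c
(3) = 4*t + 16*y^2 + y*(2*t + 28) - 8
(4) = -56*r^3 + 85*r^2 + 72*r - 36
(5) = 2*n^2 + n*(-11*r - 4) - 21*r^2 - 6*r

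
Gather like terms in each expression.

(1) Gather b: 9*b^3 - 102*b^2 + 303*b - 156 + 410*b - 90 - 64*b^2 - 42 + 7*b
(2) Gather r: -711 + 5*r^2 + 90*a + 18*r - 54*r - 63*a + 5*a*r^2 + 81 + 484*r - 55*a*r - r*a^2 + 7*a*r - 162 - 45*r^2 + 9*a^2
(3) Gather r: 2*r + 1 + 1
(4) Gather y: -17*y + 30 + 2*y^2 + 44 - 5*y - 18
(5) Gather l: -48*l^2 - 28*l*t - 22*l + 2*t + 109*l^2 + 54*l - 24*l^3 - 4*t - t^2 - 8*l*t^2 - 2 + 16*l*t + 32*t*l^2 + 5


(1) = 9*b^3 - 166*b^2 + 720*b - 288
(2) = 9*a^2 + 27*a + r^2*(5*a - 40) + r*(-a^2 - 48*a + 448) - 792
(3) = 2*r + 2
(4) = 2*y^2 - 22*y + 56
(5) = -24*l^3 + l^2*(32*t + 61) + l*(-8*t^2 - 12*t + 32) - t^2 - 2*t + 3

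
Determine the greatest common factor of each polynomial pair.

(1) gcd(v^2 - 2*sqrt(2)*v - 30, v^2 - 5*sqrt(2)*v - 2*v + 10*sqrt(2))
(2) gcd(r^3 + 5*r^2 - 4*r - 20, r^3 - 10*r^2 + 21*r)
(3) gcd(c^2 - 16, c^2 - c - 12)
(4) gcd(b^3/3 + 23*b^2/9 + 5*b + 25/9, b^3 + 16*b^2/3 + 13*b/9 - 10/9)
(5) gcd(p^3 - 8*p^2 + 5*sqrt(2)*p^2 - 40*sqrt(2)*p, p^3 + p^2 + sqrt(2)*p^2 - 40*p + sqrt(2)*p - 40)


(1) = gcd((v - 5*sqrt(2))*(v + 3*sqrt(2)), (v - 2)*(v - 5*sqrt(2))) = v - 5*sqrt(2)
(2) = 1
(3) = gcd((c - 4)*(c + 4), (c - 4)*(c + 3)) = c - 4
(4) = b + 5
(5) = gcd(p*(p - 8)*(p + 5*sqrt(2)), (p + 1)*(p - 4*sqrt(2))*(p + 5*sqrt(2))) = p + 5*sqrt(2)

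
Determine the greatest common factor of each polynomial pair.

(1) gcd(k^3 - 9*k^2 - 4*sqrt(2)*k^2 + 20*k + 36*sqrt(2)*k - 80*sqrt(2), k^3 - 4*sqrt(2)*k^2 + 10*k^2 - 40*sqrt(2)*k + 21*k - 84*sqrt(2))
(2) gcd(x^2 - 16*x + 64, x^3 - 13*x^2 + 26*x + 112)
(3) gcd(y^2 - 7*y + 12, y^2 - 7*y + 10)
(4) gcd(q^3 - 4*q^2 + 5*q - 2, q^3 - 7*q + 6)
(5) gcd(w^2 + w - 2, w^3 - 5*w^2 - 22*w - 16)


(1) = gcd((k - 5)*(k - 4)*(k - 4*sqrt(2)), (k + 3)*(k + 7)*(k - 4*sqrt(2))) = k - 4*sqrt(2)
(2) = gcd((x - 8)^2, (x - 8)*(x - 7)*(x + 2)) = x - 8
(3) = 1
(4) = q^2 - 3*q + 2
(5) = w + 2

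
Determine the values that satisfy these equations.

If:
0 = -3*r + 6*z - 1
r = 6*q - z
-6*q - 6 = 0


Then:
q = -1
r = -37/9
z = -17/9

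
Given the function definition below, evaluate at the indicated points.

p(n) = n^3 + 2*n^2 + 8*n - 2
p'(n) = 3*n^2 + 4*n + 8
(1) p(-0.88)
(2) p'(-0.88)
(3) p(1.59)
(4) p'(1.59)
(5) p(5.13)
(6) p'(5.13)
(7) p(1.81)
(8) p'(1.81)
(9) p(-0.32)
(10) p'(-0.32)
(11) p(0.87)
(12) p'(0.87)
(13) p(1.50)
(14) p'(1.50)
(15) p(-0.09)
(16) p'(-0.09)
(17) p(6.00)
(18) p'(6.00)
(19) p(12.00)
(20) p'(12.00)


(1) = -8.17
(2) = 6.80
(3) = 19.80
(4) = 21.94
(5) = 226.68
(6) = 107.47
(7) = 24.96
(8) = 25.07
(9) = -4.39
(10) = 7.03
(11) = 7.13
(12) = 13.75
(13) = 17.88
(14) = 20.75
(15) = -2.70
(16) = 7.66
(17) = 334.00
(18) = 140.00
(19) = 2110.00
(20) = 488.00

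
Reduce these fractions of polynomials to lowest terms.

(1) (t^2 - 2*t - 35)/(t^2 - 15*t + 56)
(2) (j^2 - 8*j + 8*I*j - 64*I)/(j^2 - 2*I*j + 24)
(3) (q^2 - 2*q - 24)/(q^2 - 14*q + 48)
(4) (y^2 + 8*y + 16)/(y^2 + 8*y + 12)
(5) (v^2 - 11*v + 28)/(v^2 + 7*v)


(1) = (t + 5)/(t - 8)
(2) = (j^2 + j*(-8 + 8*I) - 64*I)/(j^2 - 2*I*j + 24)
(3) = (q + 4)/(q - 8)
(4) = (y^2 + 8*y + 16)/(y^2 + 8*y + 12)
(5) = (v^2 - 11*v + 28)/(v^2 + 7*v)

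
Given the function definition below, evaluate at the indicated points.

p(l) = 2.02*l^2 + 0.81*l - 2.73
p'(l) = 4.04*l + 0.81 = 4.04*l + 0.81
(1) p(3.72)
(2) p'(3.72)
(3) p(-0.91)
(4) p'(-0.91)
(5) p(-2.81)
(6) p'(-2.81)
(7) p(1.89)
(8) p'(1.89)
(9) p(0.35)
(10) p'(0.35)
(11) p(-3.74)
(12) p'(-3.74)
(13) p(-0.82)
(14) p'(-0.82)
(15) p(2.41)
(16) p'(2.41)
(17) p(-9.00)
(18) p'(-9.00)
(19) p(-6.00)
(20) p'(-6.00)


(1) = 28.24
(2) = 15.84
(3) = -1.79
(4) = -2.87
(5) = 10.94
(6) = -10.54
(7) = 6.02
(8) = 8.45
(9) = -2.20
(10) = 2.22
(11) = 22.50
(12) = -14.30
(13) = -2.04
(14) = -2.50
(15) = 10.95
(16) = 10.55
(17) = 153.60
(18) = -35.55
(19) = 65.13
(20) = -23.43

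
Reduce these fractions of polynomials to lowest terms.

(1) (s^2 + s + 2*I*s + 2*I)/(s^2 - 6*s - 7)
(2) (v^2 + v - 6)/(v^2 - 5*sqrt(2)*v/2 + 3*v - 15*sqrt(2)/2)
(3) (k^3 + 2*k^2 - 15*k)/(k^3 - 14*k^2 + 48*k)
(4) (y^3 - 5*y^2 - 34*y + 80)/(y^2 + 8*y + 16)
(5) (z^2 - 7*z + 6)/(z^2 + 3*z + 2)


(1) = (s + 2*I)/(s - 7)
(2) = (2*v - 4)/(2*v - 5*sqrt(2))
(3) = (k^2 + 2*k - 15)/(k^2 - 14*k + 48)
(4) = (y^3 - 5*y^2 - 34*y + 80)/(y^2 + 8*y + 16)
(5) = (z^2 - 7*z + 6)/(z^2 + 3*z + 2)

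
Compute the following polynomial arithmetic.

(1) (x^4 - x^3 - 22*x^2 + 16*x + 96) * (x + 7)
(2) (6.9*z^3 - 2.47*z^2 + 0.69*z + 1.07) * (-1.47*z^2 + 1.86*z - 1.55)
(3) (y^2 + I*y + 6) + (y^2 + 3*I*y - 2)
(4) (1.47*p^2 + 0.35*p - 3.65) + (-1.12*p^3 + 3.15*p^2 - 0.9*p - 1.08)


(1) = x^5 + 6*x^4 - 29*x^3 - 138*x^2 + 208*x + 672
(2) = -10.143*z^5 + 16.4649*z^4 - 16.3035*z^3 + 3.539*z^2 + 0.9207*z - 1.6585
(3) = 2*y^2 + 4*I*y + 4
(4) = -1.12*p^3 + 4.62*p^2 - 0.55*p - 4.73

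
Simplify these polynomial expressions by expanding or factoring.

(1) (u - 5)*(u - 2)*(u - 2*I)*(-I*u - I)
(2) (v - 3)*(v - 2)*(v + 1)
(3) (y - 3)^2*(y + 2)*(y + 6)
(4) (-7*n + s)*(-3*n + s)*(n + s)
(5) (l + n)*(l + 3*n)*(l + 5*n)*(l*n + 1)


(1) = -I*u^4 - 2*u^3 + 6*I*u^3 + 12*u^2 - 3*I*u^2 - 6*u - 10*I*u - 20
(2) = v^3 - 4*v^2 + v + 6
(3) = y^4 + 2*y^3 - 27*y^2 + 108
(4) = 21*n^3 + 11*n^2*s - 9*n*s^2 + s^3
(5) = l^4*n + 9*l^3*n^2 + l^3 + 23*l^2*n^3 + 9*l^2*n + 15*l*n^4 + 23*l*n^2 + 15*n^3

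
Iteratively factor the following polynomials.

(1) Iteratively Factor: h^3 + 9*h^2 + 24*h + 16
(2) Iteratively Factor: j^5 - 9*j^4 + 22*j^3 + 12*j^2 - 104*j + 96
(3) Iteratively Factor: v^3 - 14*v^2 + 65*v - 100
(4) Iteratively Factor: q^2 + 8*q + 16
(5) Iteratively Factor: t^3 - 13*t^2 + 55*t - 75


(1) = (h + 1)*(h^2 + 8*h + 16) = (h + 1)*(h + 4)*(h + 4)
(2) = (j + 2)*(j^4 - 11*j^3 + 44*j^2 - 76*j + 48) = (j - 2)*(j + 2)*(j^3 - 9*j^2 + 26*j - 24) = (j - 2)^2*(j + 2)*(j^2 - 7*j + 12) = (j - 3)*(j - 2)^2*(j + 2)*(j - 4)
(3) = (v - 5)*(v^2 - 9*v + 20) = (v - 5)^2*(v - 4)
(4) = (q + 4)*(q + 4)
(5) = (t - 5)*(t^2 - 8*t + 15) = (t - 5)^2*(t - 3)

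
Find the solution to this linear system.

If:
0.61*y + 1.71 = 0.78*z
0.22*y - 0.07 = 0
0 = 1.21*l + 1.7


Then:
l = -1.40
y = 0.32
z = 2.44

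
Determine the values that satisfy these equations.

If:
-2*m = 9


Then:
m = -9/2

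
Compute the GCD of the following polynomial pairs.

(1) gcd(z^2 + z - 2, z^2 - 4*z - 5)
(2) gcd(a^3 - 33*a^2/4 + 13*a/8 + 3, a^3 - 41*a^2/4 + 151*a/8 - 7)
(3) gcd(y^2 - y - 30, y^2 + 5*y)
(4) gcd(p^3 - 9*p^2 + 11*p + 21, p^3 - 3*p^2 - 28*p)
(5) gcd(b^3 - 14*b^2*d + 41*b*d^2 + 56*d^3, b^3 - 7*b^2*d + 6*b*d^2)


(1) = 1
(2) = a - 8
(3) = gcd((y - 6)*(y + 5), y*(y + 5)) = y + 5
(4) = gcd((p - 7)*(p - 3)*(p + 1), p*(p - 7)*(p + 4)) = p - 7
(5) = gcd((b - 8*d)*(b - 7*d)*(b + d), b*(b - 6*d)*(b - d)) = 1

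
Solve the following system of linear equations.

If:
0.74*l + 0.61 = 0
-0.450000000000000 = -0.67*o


Then:
l = -0.82
o = 0.67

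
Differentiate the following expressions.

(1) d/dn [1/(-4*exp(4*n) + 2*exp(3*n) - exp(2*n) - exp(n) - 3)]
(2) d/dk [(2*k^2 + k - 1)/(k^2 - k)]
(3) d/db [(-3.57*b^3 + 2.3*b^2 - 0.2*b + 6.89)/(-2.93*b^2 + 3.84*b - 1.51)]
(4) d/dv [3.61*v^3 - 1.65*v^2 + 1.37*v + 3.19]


(1) = (16*exp(3*n) - 6*exp(2*n) + 2*exp(n) + 1)*exp(n)/(4*exp(4*n) - 2*exp(3*n) + exp(2*n) + exp(n) + 3)^2
(2) = (-3*k^2 + 2*k - 1)/(k^2*(k^2 - 2*k + 1))
(3) = (10.4601*b^4 - 27.4176*b^3 + 24.4181*b^2 + 33.4294*b - 26.1556)/(8.5849*b^4 - 22.5024*b^3 + 23.5942*b^2 - 11.5968*b + 2.2801)
(4) = 10.83*v^2 - 3.3*v + 1.37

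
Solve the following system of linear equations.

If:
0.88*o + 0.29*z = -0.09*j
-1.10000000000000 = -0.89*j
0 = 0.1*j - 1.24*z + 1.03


Then:
j = 1.24
o = -0.43
z = 0.93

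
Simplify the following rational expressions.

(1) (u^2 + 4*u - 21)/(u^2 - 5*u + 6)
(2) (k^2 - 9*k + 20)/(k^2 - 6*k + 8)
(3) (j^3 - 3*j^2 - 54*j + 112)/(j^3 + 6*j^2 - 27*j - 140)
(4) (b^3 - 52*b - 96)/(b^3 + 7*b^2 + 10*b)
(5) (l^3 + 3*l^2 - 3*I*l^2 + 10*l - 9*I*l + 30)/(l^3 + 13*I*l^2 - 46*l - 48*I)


(1) = (u + 7)/(u - 2)
(2) = (k - 5)/(k - 2)
(3) = (j^2 - 10*j + 16)/(j^2 - j - 20)
(4) = (b^2 - 2*b - 48)/(b^2 + 5*b)
(5) = (l^2 + l*(3 - 5*I) - 15*I)/(l^2 + 11*I*l - 24)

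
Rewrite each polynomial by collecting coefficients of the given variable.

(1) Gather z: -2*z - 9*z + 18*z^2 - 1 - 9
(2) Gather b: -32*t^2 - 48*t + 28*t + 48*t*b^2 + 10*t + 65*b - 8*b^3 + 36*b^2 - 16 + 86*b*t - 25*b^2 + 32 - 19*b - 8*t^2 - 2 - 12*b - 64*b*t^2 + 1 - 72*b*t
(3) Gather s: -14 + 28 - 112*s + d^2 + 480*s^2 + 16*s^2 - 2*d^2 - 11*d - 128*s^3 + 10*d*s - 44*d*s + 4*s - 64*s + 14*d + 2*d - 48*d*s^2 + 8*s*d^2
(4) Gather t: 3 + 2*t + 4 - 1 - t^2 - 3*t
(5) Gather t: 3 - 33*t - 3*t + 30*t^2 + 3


(1) = 18*z^2 - 11*z - 10
(2) = -8*b^3 + b^2*(48*t + 11) + b*(-64*t^2 + 14*t + 34) - 40*t^2 - 10*t + 15
(3) = -d^2 + 5*d - 128*s^3 + s^2*(496 - 48*d) + s*(8*d^2 - 34*d - 172) + 14
(4) = -t^2 - t + 6
(5) = 30*t^2 - 36*t + 6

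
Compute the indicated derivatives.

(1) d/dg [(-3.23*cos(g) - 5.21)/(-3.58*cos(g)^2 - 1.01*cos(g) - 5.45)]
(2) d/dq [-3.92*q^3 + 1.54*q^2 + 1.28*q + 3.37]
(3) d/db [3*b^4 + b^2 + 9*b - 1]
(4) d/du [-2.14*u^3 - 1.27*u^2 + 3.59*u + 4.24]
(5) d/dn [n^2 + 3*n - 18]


(1) = (11.5634*cos(g)^2 + 37.3036*cos(g) - 12.3414)*sin(g)/(12.8164*cos(g)^4 + 7.2316*cos(g)^3 + 40.0421*cos(g)^2 + 11.009*cos(g) + 29.7025)
(2) = -11.76*q^2 + 3.08*q + 1.28
(3) = 12*b^3 + 2*b + 9
(4) = -6.42*u^2 - 2.54*u + 3.59
(5) = 2*n + 3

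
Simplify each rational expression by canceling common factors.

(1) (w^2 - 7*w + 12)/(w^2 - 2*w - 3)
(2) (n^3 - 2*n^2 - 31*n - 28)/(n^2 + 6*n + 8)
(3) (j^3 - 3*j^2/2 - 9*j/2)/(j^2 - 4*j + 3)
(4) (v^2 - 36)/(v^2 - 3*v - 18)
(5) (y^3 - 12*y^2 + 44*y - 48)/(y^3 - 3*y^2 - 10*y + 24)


(1) = (w - 4)/(w + 1)
(2) = (n^2 - 6*n - 7)/(n + 2)
(3) = (2*j^2 + 3*j)/(2*j - 2)
(4) = (v + 6)/(v + 3)
(5) = (y - 6)/(y + 3)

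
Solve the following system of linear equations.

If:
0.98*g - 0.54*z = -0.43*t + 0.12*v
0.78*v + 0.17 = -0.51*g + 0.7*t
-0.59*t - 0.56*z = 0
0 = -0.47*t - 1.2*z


Then:
g = -0.02
t = 0.00
v = -0.20
z = 0.00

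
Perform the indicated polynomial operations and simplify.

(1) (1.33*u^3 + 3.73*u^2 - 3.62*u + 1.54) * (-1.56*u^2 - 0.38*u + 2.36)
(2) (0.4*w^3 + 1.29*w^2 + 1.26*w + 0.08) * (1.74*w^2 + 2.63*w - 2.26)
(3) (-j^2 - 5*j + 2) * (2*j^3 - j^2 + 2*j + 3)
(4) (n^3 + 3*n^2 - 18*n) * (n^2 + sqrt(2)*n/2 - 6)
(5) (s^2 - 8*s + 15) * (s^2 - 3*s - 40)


(1) = -2.0748*u^5 - 6.3242*u^4 + 7.3686*u^3 + 7.776*u^2 - 9.1284*u + 3.6344
(2) = 0.696*w^5 + 3.2966*w^4 + 4.6811*w^3 + 0.5376*w^2 - 2.6372*w - 0.1808
(3) = -2*j^5 - 9*j^4 + 7*j^3 - 15*j^2 - 11*j + 6
(4) = n^5 + sqrt(2)*n^4/2 + 3*n^4 - 24*n^3 + 3*sqrt(2)*n^3/2 - 18*n^2 - 9*sqrt(2)*n^2 + 108*n
(5) = s^4 - 11*s^3 - s^2 + 275*s - 600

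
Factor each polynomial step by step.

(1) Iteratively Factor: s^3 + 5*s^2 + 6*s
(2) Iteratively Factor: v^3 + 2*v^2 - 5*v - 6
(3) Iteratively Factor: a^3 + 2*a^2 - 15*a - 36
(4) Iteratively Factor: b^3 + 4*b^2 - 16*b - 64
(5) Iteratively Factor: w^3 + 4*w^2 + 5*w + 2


(1) = (s + 3)*(s^2 + 2*s) = (s + 2)*(s + 3)*(s)
(2) = (v + 1)*(v^2 + v - 6) = (v - 2)*(v + 1)*(v + 3)
(3) = (a + 3)*(a^2 - a - 12) = (a + 3)^2*(a - 4)
(4) = (b - 4)*(b^2 + 8*b + 16) = (b - 4)*(b + 4)*(b + 4)
(5) = (w + 1)*(w^2 + 3*w + 2) = (w + 1)^2*(w + 2)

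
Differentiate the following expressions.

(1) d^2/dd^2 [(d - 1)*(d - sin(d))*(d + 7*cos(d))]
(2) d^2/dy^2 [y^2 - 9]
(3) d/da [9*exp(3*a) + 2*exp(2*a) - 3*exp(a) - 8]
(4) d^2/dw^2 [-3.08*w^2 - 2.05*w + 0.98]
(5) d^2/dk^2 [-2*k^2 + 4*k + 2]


(1) = d^2*sin(d) - 7*d^2*cos(d) - 29*d*sin(d) + 14*d*sin(2*d) + 3*d*cos(d) + 6*d + 12*sin(d) - 14*sqrt(2)*sin(2*d + pi/4) + 16*cos(d) - 2
(2) = 2
(3) = (27*exp(2*a) + 4*exp(a) - 3)*exp(a)
(4) = -6.16000000000000
(5) = -4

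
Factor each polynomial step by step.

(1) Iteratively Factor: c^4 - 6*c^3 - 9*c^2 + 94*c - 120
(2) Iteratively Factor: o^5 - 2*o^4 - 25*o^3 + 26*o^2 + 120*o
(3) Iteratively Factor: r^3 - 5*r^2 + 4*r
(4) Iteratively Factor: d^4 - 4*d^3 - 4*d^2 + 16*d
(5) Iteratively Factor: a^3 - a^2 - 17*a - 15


(1) = (c + 4)*(c^3 - 10*c^2 + 31*c - 30) = (c - 2)*(c + 4)*(c^2 - 8*c + 15) = (c - 3)*(c - 2)*(c + 4)*(c - 5)
(2) = (o - 3)*(o^4 + o^3 - 22*o^2 - 40*o) = (o - 3)*(o + 4)*(o^3 - 3*o^2 - 10*o) = (o - 5)*(o - 3)*(o + 4)*(o^2 + 2*o) = o*(o - 5)*(o - 3)*(o + 4)*(o + 2)
(3) = (r - 1)*(r^2 - 4*r) = r*(r - 1)*(r - 4)
(4) = (d)*(d^3 - 4*d^2 - 4*d + 16) = d*(d + 2)*(d^2 - 6*d + 8) = d*(d - 4)*(d + 2)*(d - 2)
(5) = (a + 3)*(a^2 - 4*a - 5) = (a - 5)*(a + 3)*(a + 1)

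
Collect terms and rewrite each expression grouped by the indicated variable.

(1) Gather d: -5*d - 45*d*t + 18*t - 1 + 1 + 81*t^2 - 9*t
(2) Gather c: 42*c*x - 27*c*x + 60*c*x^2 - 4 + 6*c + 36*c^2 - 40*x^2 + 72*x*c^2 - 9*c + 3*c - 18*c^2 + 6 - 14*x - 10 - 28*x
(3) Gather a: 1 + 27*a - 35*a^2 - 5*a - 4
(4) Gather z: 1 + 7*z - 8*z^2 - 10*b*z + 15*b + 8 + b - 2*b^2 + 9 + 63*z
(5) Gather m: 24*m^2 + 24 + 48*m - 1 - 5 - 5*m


(1) = d*(-45*t - 5) + 81*t^2 + 9*t
(2) = c^2*(72*x + 18) + c*(60*x^2 + 15*x) - 40*x^2 - 42*x - 8
(3) = -35*a^2 + 22*a - 3
(4) = -2*b^2 + 16*b - 8*z^2 + z*(70 - 10*b) + 18
(5) = 24*m^2 + 43*m + 18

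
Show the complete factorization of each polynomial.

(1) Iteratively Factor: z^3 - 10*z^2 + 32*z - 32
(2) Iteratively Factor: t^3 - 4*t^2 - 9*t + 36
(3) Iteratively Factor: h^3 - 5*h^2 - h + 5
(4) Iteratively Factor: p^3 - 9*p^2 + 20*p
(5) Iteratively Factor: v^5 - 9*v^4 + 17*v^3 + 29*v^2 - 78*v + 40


(1) = (z - 4)*(z^2 - 6*z + 8) = (z - 4)*(z - 2)*(z - 4)
(2) = (t + 3)*(t^2 - 7*t + 12) = (t - 4)*(t + 3)*(t - 3)
(3) = (h - 1)*(h^2 - 4*h - 5) = (h - 1)*(h + 1)*(h - 5)
(4) = (p - 5)*(p^2 - 4*p) = p*(p - 5)*(p - 4)
(5) = (v - 1)*(v^4 - 8*v^3 + 9*v^2 + 38*v - 40) = (v - 1)*(v + 2)*(v^3 - 10*v^2 + 29*v - 20) = (v - 4)*(v - 1)*(v + 2)*(v^2 - 6*v + 5) = (v - 4)*(v - 1)^2*(v + 2)*(v - 5)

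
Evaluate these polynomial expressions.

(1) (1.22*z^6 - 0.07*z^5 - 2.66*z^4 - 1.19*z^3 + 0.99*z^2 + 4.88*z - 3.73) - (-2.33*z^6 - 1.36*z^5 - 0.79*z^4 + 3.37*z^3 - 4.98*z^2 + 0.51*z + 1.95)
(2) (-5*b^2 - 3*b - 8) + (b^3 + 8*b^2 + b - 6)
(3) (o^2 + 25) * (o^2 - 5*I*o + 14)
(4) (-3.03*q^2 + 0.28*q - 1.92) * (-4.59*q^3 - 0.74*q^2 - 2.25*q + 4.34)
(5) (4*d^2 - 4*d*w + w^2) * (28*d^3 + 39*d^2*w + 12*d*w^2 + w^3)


(1) = 3.55*z^6 + 1.29*z^5 - 1.87*z^4 - 4.56*z^3 + 5.97*z^2 + 4.37*z - 5.68
(2) = b^3 + 3*b^2 - 2*b - 14
(3) = o^4 - 5*I*o^3 + 39*o^2 - 125*I*o + 350
(4) = 13.9077*q^5 + 0.957*q^4 + 15.4231*q^3 - 12.3594*q^2 + 5.5352*q - 8.3328
(5) = 112*d^5 + 44*d^4*w - 80*d^3*w^2 - 5*d^2*w^3 + 8*d*w^4 + w^5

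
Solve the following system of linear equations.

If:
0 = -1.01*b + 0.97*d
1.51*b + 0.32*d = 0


Then:
b = 0.00
d = 0.00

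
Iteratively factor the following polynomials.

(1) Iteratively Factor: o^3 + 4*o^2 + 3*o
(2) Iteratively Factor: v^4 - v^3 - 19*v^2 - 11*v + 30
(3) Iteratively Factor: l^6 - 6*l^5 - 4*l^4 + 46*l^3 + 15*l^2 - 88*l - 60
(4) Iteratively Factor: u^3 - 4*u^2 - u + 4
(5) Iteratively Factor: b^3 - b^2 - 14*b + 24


(1) = (o)*(o^2 + 4*o + 3) = o*(o + 1)*(o + 3)
(2) = (v - 5)*(v^3 + 4*v^2 + v - 6) = (v - 5)*(v + 3)*(v^2 + v - 2) = (v - 5)*(v - 1)*(v + 3)*(v + 2)
(3) = (l + 1)*(l^5 - 7*l^4 + 3*l^3 + 43*l^2 - 28*l - 60) = (l - 3)*(l + 1)*(l^4 - 4*l^3 - 9*l^2 + 16*l + 20) = (l - 3)*(l + 1)^2*(l^3 - 5*l^2 - 4*l + 20) = (l - 5)*(l - 3)*(l + 1)^2*(l^2 - 4) = (l - 5)*(l - 3)*(l - 2)*(l + 1)^2*(l + 2)
(4) = (u + 1)*(u^2 - 5*u + 4) = (u - 4)*(u + 1)*(u - 1)
(5) = (b - 2)*(b^2 + b - 12) = (b - 3)*(b - 2)*(b + 4)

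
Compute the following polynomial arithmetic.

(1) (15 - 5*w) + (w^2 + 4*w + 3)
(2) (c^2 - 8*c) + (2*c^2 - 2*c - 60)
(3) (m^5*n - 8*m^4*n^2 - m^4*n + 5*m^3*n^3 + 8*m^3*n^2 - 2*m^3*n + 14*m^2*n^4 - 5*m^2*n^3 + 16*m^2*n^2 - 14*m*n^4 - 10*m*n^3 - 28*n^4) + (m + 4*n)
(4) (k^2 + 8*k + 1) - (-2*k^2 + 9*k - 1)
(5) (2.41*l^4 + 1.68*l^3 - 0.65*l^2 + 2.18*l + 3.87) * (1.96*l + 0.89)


(1) = w^2 - w + 18
(2) = 3*c^2 - 10*c - 60
(3) = m^5*n - 8*m^4*n^2 - m^4*n + 5*m^3*n^3 + 8*m^3*n^2 - 2*m^3*n + 14*m^2*n^4 - 5*m^2*n^3 + 16*m^2*n^2 - 14*m*n^4 - 10*m*n^3 + m - 28*n^4 + 4*n
(4) = 3*k^2 - k + 2
(5) = 4.7236*l^5 + 5.4377*l^4 + 0.2212*l^3 + 3.6943*l^2 + 9.5254*l + 3.4443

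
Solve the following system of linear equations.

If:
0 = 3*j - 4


Then:
j = 4/3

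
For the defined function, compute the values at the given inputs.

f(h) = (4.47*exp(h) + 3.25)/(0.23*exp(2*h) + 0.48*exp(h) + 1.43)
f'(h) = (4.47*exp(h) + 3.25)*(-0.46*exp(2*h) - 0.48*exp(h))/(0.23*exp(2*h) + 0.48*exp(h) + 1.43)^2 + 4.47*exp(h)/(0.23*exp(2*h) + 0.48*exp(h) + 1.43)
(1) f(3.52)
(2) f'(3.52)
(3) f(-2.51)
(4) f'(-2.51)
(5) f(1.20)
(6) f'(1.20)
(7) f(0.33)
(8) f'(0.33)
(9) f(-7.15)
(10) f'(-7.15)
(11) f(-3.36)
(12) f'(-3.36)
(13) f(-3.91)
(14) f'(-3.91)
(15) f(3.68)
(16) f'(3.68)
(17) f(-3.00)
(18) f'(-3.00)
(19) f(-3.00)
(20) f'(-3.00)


(1) = 0.55
(2) = -0.52
(3) = 2.46
(4) = 0.18
(5) = 3.25
(6) = -1.23
(7) = 3.72
(8) = 0.16
(9) = 2.27
(10) = 0.00
(11) = 2.35
(12) = 0.08
(13) = 2.32
(14) = 0.05
(15) = 0.47
(16) = -0.45
(17) = 2.39
(18) = 0.11
(19) = 2.39
(20) = 0.11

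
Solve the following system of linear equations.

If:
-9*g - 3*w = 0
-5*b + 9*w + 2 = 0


Then:
b = 9*w/5 + 2/5
g = -w/3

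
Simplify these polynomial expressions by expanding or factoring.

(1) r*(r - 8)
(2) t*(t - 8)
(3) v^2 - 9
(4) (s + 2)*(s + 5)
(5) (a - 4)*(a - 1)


(1) = r^2 - 8*r
(2) = t^2 - 8*t
(3) = (v - 3)*(v + 3)
(4) = s^2 + 7*s + 10
(5) = a^2 - 5*a + 4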